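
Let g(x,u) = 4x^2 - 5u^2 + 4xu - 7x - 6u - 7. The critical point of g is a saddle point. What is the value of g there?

∂g/∂x = 8x + 4u - 7 = 0 and ∂g/∂u = 4x - 10u - 6 = 0, so (x, u) = (47/48, -5/24).
The Hessian has g_{xx} = 8, g_{uu} = -10, g_{xu} = 4, giving D = -96 < 0, so the point is a saddle point.
g(47/48, -5/24) = -941/96.

-941/96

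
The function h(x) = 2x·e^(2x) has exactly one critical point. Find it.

By the product rule, h'(x) = (4x + 2)·e^(2x). Since e^(2x) > 0, the only critical point is x = -1/2.
h''(-1/2) has the same sign as 4 > 0, so this is a local minimum.
h(-1/2) = (-1)·e^(-1) ≈ -0.3679.

-1/2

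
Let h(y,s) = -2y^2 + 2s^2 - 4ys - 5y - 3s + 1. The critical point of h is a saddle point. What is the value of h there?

31/8

∂h/∂y = -4y - 4s - 5 = 0 and ∂h/∂s = -4y + 4s - 3 = 0, so (y, s) = (-1, -1/4).
The Hessian has h_{yy} = -4, h_{ss} = 4, h_{ys} = -4, giving D = -32 < 0, so the point is a saddle point.
h(-1, -1/4) = 31/8.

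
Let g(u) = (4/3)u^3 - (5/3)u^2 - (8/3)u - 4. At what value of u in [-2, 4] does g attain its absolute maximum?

4

g'(u) = 4u^2 - (10/3)u - 8/3, which vanishes at u = -1/2 and u = 4/3.
Evaluating at the critical points and endpoints: g(-2) = -16, g(-1/2) = -13/4, g(4/3) = -596/81, g(4) = 44.
Hence the absolute maximum is 44 at u = 4.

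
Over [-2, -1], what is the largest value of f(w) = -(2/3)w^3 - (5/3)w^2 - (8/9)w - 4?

The derivative is -2w^2 - (10/3)w - 8/9, whose only zero in [-2, -1] is w = -4/3.
Evaluating at the critical points and endpoints: f(-2) = -32/9; f(-4/3) = -340/81; f(-1) = -37/9.
So the maximum is f(-2) = -32/9.

-32/9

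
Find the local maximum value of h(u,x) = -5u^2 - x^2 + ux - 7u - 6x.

∂h/∂u = -10u + x - 7 = 0 and ∂h/∂x = u - 2x - 6 = 0, so (u, x) = (-20/19, -67/19).
The Hessian has h_{uu} = -10, h_{xx} = -2, h_{ux} = 1, giving D = 19 > 0 with h_{uu} < 0, so the point is a local maximum.
h(-20/19, -67/19) = 271/19.

271/19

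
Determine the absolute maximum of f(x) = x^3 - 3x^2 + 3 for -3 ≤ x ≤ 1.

3

Differentiating, f'(x) = 3x^2 - 6x; whose only zero in [-3, 1] is x = 0.
Evaluating at the critical points and endpoints: f(-3) = -51, f(0) = 3, f(1) = 1.
The maximum over the interval is 3, attained at x = 0.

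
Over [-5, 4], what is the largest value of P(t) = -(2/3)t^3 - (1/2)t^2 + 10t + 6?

161/6

The derivative is -2t^2 - t + 10, which vanishes at t = -5/2 and t = 2.
Candidates: P(-5) = 161/6; P(-5/2) = -281/24; P(2) = 56/3; P(4) = -14/3.
Hence the absolute maximum is 161/6 at t = -5.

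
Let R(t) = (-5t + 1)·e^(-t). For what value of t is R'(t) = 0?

By the product rule, R'(t) = (5t - 6)·e^(-t). Since e^(-t) > 0, the only critical point is t = 6/5.
R''(6/5) has the same sign as 5 > 0, so this is a local minimum.
R(6/5) = (-5)·e^(-6/5) ≈ -1.5060.

6/5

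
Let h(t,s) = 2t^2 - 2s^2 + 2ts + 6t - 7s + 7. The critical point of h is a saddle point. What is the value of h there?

25/2

∂h/∂t = 4t + 2s + 6 = 0 and ∂h/∂s = 2t - 4s - 7 = 0, so (t, s) = (-1/2, -2).
The Hessian has h_{tt} = 4, h_{ss} = -4, h_{ts} = 2, giving D = -20 < 0, so the point is a saddle point.
h(-1/2, -2) = 25/2.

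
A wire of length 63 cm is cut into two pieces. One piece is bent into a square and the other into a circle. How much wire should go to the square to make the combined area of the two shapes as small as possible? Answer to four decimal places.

35.2862

Let x be the length used for the square. Square side x/4; circle radius (63−x)/(2π).
A(x) = (x/4)² + π·((63−x)/(2π))² = x²/16 + (63−x)²/(4π) for 0 ≤ x ≤ 63. A'(x) = x/8 − (63−x)/(2π) = 0 gives x = 4·63/(π+4) ≈ 35.2862.
A'' = 1/8 + 1/(2π) > 0, so this gives the minimum combined area; x ≈ 35.2862 cm to the square.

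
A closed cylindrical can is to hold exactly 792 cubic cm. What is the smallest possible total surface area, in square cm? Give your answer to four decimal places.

473.8759

With radius r and height h, πr²h = 792 so h = 792/(πr²), and S(r) = 2πr² + 2πrh = 2πr² + 2·792/r.
S'(r) = 4πr − 2·792/r² = 0 ⇒ r³ = 792/(2π), so r ≈ 5.0140 and h = 2r ≈ 10.0279.
S''(r) = 4π + 4·792/r³ > 0, so this is the minimum; S ≈ 473.8759.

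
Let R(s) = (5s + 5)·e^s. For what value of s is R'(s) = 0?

Differentiating with the product rule gives R'(s) = (5s + 10)·e^s. Since e^s > 0, the only critical point is s = -2.
R''(-2) has the same sign as 5 > 0, so this is a local minimum.
R(-2) = (-5)·e^(-2) ≈ -0.6767.

-2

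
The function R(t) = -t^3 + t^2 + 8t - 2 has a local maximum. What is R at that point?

R'(t) = -3t^2 + 2t + 8. Setting R'(t) = 0 gives t ∈ {-4/3, 2}.
Since R''(t) = -6t + 2, we get R''(-4/3) = 10 > 0 ⇒ local minimum; R''(2) = -10 < 0 ⇒ local maximum.
Thus R has its local maximum at t = 2, with value 10.

10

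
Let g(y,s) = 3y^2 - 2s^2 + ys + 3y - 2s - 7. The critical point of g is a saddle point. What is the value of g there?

-7

∂g/∂y = 6y + s + 3 = 0 and ∂g/∂s = y - 4s - 2 = 0, so (y, s) = (-2/5, -3/5).
The Hessian has g_{yy} = 6, g_{ss} = -4, g_{ys} = 1, giving D = -25 < 0, so the point is a saddle point.
g(-2/5, -3/5) = -7.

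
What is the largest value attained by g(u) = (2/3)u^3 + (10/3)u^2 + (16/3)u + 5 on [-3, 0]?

5

The derivative is 2u^2 + (20/3)u + 16/3, which vanishes at u = -2 and u = -4/3.
Candidates: g(-3) = 1, g(-2) = 7/3, g(-4/3) = 181/81, g(0) = 5.
So the maximum is g(0) = 5.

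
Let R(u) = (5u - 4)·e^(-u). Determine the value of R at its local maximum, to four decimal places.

0.8265

Differentiating with the product rule gives R'(u) = (-5u + 9)·e^(-u). Since e^(-u) > 0, the only critical point is u = 9/5.
R''(9/5) has the same sign as -5 < 0, so this is a local maximum.
R(9/5) = (5)·e^(-9/5) ≈ 0.8265.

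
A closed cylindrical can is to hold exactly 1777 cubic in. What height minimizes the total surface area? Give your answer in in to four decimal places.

13.1280

With radius r and height h, πr²h = 1777 so h = 1777/(πr²), and S(r) = 2πr² + 2πrh = 2πr² + 2·1777/r.
S'(r) = 4πr − 2·1777/r² = 0 ⇒ r³ = 1777/(2π), so r ≈ 6.5640 and h = 2r ≈ 13.1280.
S''(r) = 4π + 4·1777/r³ > 0, so this is the minimum; S ≈ 812.1561.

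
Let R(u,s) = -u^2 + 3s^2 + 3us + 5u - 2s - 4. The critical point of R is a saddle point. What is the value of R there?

17/21

∂R/∂u = -2u + 3s + 5 = 0 and ∂R/∂s = 3u + 6s - 2 = 0, so (u, s) = (12/7, -11/21).
The Hessian has R_{uu} = -2, R_{ss} = 6, R_{us} = 3, giving D = -21 < 0, so the point is a saddle point.
R(12/7, -11/21) = 17/21.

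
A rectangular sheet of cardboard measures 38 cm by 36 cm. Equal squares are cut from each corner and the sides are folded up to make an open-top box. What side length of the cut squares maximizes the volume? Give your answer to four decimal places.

With cut size x, the volume is V(x) = x(38 − 2x)(36 − 2x) for 0 < x < 18.
V'(x) = 12x^2 − 296x + 1368. Setting V'(x) = 0 gives x ≈ 6.1599 (the root in (0, 18)).
V''(x) = 24x − 296 is negative there, so this is the maximum; V ≈ 3745.9108.

6.1599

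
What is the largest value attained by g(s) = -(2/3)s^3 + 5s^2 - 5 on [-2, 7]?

110/3

The derivative is -2s^2 + 10s, which vanishes at s = 0 and s = 5.
Candidates: g(-2) = 61/3, g(0) = -5, g(5) = 110/3, g(7) = 34/3.
Hence the absolute maximum is 110/3 at s = 5.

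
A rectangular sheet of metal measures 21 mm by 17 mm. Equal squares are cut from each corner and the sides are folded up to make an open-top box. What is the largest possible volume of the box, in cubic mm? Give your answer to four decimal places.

495.5121

With cut size x, the volume is V(x) = x(21 − 2x)(17 − 2x) for 0 < x < 8.5.
V'(x) = 12x^2 − 152x + 357. Setting V'(x) = 0 gives x ≈ 3.1145 (the root in (0, 8.5)).
V''(x) = 24x − 152 is negative there, so this is the maximum; V ≈ 495.5121.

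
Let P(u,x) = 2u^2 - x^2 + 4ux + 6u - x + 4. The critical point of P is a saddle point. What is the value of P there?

43/12

∂P/∂u = 4u + 4x + 6 = 0 and ∂P/∂x = 4u - 2x - 1 = 0, so (u, x) = (-1/3, -7/6).
The Hessian has P_{uu} = 4, P_{xx} = -2, P_{ux} = 4, giving D = -24 < 0, so the point is a saddle point.
P(-1/3, -7/6) = 43/12.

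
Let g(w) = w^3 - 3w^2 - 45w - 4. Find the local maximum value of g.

77

Critical points: g'(w) = 3w^2 - 6w - 45 vanishes at w = -3, 5.
Second-derivative test with g''(w) = 6w - 6: g''(-3) = -24 < 0 ⇒ local maximum; g''(5) = 24 > 0 ⇒ local minimum.
Thus g has its local maximum at w = -3, with value 77.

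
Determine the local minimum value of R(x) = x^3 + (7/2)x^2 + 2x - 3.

-179/54

R'(x) = 3x^2 + 7x + 2 = 0 at x = -2, -1/3.
Since R''(x) = 6x + 7, we get R''(-2) = -5 < 0 ⇒ local maximum; R''(-1/3) = 5 > 0 ⇒ local minimum.
So the local minimum value is R(-1/3) = -179/54.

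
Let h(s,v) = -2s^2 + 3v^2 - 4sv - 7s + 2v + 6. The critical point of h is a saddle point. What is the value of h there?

∂h/∂s = -4s - 4v - 7 = 0 and ∂h/∂v = -4s + 6v + 2 = 0, so (s, v) = (-17/20, -9/10).
The Hessian has h_{ss} = -4, h_{vv} = 6, h_{sv} = -4, giving D = -40 < 0, so the point is a saddle point.
h(-17/20, -9/10) = 323/40.

323/40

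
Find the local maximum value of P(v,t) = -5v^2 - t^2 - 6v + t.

41/20

∂P/∂v = -10v - 6 = 0 and ∂P/∂t = -2t + 1 = 0, so (v, t) = (-3/5, 1/2).
The Hessian has P_{vv} = -10, P_{tt} = -2, P_{vt} = 0, giving D = 20 > 0 with P_{vv} < 0, so the point is a local maximum.
P(-3/5, 1/2) = 41/20.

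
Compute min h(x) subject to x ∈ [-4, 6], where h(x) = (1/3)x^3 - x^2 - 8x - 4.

-92/3

The derivative is x^2 - 2x - 8, which vanishes at x = -2 and x = 4.
Compare values at every candidate in [-4, 6]: h(-4) = -28/3; h(-2) = 16/3; h(4) = -92/3; h(6) = -16.
So the minimum is h(4) = -92/3.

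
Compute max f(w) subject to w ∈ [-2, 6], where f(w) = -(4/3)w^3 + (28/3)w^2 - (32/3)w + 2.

Differentiating, f'(w) = -4w^2 + (56/3)w - 32/3; which vanishes at w = 2/3 and w = 4.
Compare values at every candidate in [-2, 6]: f(-2) = 214/3,  f(2/3) = -110/81,  f(4) = 70/3,  f(6) = -14.
So the maximum is f(-2) = 214/3.

214/3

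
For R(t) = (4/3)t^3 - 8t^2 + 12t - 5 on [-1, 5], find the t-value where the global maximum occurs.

Differentiating, R'(t) = 4t^2 - 16t + 12; which vanishes at t = 1 and t = 3.
Candidates: R(-1) = -79/3; R(1) = 1/3; R(3) = -5; R(5) = 65/3.
Hence the absolute maximum is 65/3 at t = 5.

5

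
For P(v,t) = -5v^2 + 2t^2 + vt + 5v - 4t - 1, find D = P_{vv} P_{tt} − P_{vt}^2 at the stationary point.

-41

∂P/∂v = -10v + t + 5 = 0 and ∂P/∂t = v + 4t - 4 = 0, so (v, t) = (24/41, 35/41).
The Hessian has P_{vv} = -10, P_{tt} = 4, P_{vt} = 1, giving D = -41 < 0, so the point is a saddle point.
D = (-10)·(4) − (1)^2 = -41.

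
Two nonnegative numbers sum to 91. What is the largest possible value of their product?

With x + y = 91, the product is P(x) = x(91 − x).
P'(x) = 91 − 2x = 0 gives x = 91/2; P'' = −2 < 0, so this is the maximum.
P = 91/2·91/2 = 8281/4.

8281/4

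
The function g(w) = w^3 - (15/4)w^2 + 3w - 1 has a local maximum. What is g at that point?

-5/16

g'(w) = 3w^2 - (15/2)w + 3 = 0 at w = 1/2, 2.
g''(w) = 6w - 15/2. g''(1/2) = -9/2 < 0 ⇒ local maximum; g''(2) = 9/2 > 0 ⇒ local minimum.
So the local maximum value is g(1/2) = -5/16.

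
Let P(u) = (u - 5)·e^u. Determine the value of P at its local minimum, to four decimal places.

P'(u) = 1·e^u + (u - 5)·1·e^u = (u - 4)·e^u. Since e^u > 0, the only critical point is u = 4.
P''(4) has the same sign as 1 > 0, so this is a local minimum.
P(4) = (-1)·e^(4) ≈ -54.5982.

-54.5982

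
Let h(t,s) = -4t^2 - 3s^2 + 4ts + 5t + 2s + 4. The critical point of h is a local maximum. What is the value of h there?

∂h/∂t = -8t + 4s + 5 = 0 and ∂h/∂s = 4t - 6s + 2 = 0, so (t, s) = (19/16, 9/8).
The Hessian has h_{tt} = -8, h_{ss} = -6, h_{ts} = 4, giving D = 32 > 0 with h_{tt} < 0, so the point is a local maximum.
h(19/16, 9/8) = 259/32.

259/32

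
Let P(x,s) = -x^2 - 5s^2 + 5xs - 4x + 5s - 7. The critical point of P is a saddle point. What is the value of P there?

-8

∂P/∂x = -2x + 5s - 4 = 0 and ∂P/∂s = 5x - 10s + 5 = 0, so (x, s) = (3, 2).
The Hessian has P_{xx} = -2, P_{ss} = -10, P_{xs} = 5, giving D = -5 < 0, so the point is a saddle point.
P(3, 2) = -8.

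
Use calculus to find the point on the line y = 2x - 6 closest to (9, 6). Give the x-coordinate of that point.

Minimize D(x)^2 = (x - 9)^2 + (2x - 12)^2.
d/dx[D^2] = 2(x - 9) + 2·2·(2x - 12) = 0 ⇒ x = 33/5.
Then y = 36/5 and the distance is √(36/5) ≈ 2.6833.

33/5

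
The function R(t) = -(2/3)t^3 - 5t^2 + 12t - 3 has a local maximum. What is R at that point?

10/3

R'(t) = -2t^2 - 10t + 12 = 0 at t = -6, 1.
R''(t) = -4t - 10. R''(-6) = 14 > 0 ⇒ local minimum; R''(1) = -14 < 0 ⇒ local maximum.
Thus R has its local maximum at t = 1, with value 10/3.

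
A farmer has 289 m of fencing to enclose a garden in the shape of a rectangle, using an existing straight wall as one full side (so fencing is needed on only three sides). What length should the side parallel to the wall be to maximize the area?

Let the sides perpendicular to the wall have length x and the parallel side y, so 2x + y = 289 and the area is A = xy = x(289 − 2x).
A'(x) = 289 − 4x = 0 gives x = 289/4, and A''(x) = −4 < 0 confirms a maximum.
Then y = 289 − 2·289/4 = 289/2 and A = 83521/8.

289/2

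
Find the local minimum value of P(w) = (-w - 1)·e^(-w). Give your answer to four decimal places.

-1.0000

Differentiating with the product rule gives P'(w) = (w)·e^(-w). Since e^(-w) > 0, the only critical point is w = 0.
P''(0) has the same sign as 1 > 0, so this is a local minimum.
P(0) = (-1)·e^(0) ≈ -1.0000.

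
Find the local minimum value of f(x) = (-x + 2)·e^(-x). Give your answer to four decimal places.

Differentiating with the product rule gives f'(x) = (x - 3)·e^(-x). Since e^(-x) > 0, the only critical point is x = 3.
f''(3) has the same sign as 1 > 0, so this is a local minimum.
f(3) = (-1)·e^(-3) ≈ -0.0498.

-0.0498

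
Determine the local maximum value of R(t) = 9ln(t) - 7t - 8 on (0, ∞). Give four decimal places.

-14.7382

R'(t) = 9/t − 7 = 0 gives t = 9/7.
R''(t) = -9/t², which is negative for t > 0, so this is a local maximum.
R(9/7) = 9·ln(9/7) - 9 - 8 ≈ -14.7382.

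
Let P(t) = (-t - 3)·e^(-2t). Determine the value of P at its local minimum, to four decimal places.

-74.2066

By the product rule, P'(t) = (2t + 5)·e^(-2t). Since e^(-2t) > 0, the only critical point is t = -5/2.
P''(-5/2) has the same sign as 2 > 0, so this is a local minimum.
P(-5/2) = (-1/2)·e^(5) ≈ -74.2066.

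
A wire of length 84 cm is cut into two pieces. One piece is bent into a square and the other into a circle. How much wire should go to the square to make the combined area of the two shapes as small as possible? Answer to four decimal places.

Let x be the length used for the square. Square side x/4; circle radius (84−x)/(2π).
A(x) = (x/4)² + π·((84−x)/(2π))² = x²/16 + (84−x)²/(4π) for 0 ≤ x ≤ 84. A'(x) = x/8 − (84−x)/(2π) = 0 gives x = 4·84/(π+4) ≈ 47.0483.
A'' = 1/8 + 1/(2π) > 0, so this gives the minimum combined area; x ≈ 47.0483 cm to the square.

47.0483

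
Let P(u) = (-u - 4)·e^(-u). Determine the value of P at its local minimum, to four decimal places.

By the product rule, P'(u) = (u + 3)·e^(-u). Since e^(-u) > 0, the only critical point is u = -3.
P''(-3) has the same sign as 1 > 0, so this is a local minimum.
P(-3) = (-1)·e^(3) ≈ -20.0855.

-20.0855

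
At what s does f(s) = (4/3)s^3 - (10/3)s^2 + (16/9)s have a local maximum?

1/3

Critical points: f'(s) = 4s^2 - (20/3)s + 16/9 vanishes at s = 1/3, 4/3.
Second-derivative test with f''(s) = 8s - 20/3: f''(1/3) = -4 < 0 ⇒ local maximum; f''(4/3) = 4 > 0 ⇒ local minimum.
The local maximum is f(1/3) = 22/81.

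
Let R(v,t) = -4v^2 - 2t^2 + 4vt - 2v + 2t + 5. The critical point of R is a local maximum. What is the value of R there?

∂R/∂v = -8v + 4t - 2 = 0 and ∂R/∂t = 4v - 4t + 2 = 0, so (v, t) = (0, 1/2).
The Hessian has R_{vv} = -8, R_{tt} = -4, R_{vt} = 4, giving D = 16 > 0 with R_{vv} < 0, so the point is a local maximum.
R(0, 1/2) = 11/2.

11/2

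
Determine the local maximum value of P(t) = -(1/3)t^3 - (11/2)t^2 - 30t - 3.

307/6

P'(t) = -t^2 - 11t - 30 = 0 at t = -6, -5.
P''(t) = -2t - 11. P''(-6) = 1 > 0 ⇒ local minimum; P''(-5) = -1 < 0 ⇒ local maximum.
Thus P has its local maximum at t = -5, with value 307/6.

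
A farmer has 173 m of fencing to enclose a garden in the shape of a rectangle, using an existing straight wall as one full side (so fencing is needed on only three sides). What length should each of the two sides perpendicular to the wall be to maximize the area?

173/4

Let the sides perpendicular to the wall have length x and the parallel side y, so 2x + y = 173 and the area is A = xy = x(173 − 2x).
A'(x) = 173 − 4x = 0 gives x = 173/4, and A''(x) = −4 < 0 confirms a maximum.
Then y = 173 − 2·173/4 = 173/2 and A = 29929/8.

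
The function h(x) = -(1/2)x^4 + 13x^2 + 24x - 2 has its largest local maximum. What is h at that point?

174

h'(x) = -2x^3 + 26x + 24 = 0 at x = -3, -1, 4.
Since h''(x) = -6x^2 + 26, we get h''(-3) = -28 < 0 ⇒ local maximum; h''(-1) = 20 > 0 ⇒ local minimum; h''(4) = -70 < 0 ⇒ local maximum.
Thus h has its largest local maximum at x = 4, with value 174.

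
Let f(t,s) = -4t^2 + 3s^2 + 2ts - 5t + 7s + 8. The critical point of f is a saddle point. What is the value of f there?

365/52

∂f/∂t = -8t + 2s - 5 = 0 and ∂f/∂s = 2t + 6s + 7 = 0, so (t, s) = (-11/13, -23/26).
The Hessian has f_{tt} = -8, f_{ss} = 6, f_{ts} = 2, giving D = -52 < 0, so the point is a saddle point.
f(-11/13, -23/26) = 365/52.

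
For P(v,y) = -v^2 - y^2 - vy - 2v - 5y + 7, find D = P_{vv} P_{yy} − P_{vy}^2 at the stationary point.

∂P/∂v = -2v - y - 2 = 0 and ∂P/∂y = -v - 2y - 5 = 0, so (v, y) = (1/3, -8/3).
The Hessian has P_{vv} = -2, P_{yy} = -2, P_{vy} = -1, giving D = 3 > 0 with P_{vv} < 0, so the point is a local maximum.
D = (-2)·(-2) − (-1)^2 = 3.

3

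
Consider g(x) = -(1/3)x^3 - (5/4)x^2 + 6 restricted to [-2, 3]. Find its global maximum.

6

Differentiating, g'(x) = -x^2 - (5/2)x; whose only zero in [-2, 3] is x = 0.
Candidates: g(-2) = 11/3, g(0) = 6, g(3) = -57/4.
The maximum over the interval is 6, attained at x = 0.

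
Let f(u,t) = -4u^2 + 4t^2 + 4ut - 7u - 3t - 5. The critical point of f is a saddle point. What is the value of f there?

-81/20

∂f/∂u = -8u + 4t - 7 = 0 and ∂f/∂t = 4u + 8t - 3 = 0, so (u, t) = (-11/20, 13/20).
The Hessian has f_{uu} = -8, f_{tt} = 8, f_{ut} = 4, giving D = -80 < 0, so the point is a saddle point.
f(-11/20, 13/20) = -81/20.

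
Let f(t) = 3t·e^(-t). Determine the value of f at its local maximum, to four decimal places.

f'(t) = 3·e^(-t) + (3t)·(-1)·e^(-t) = (-3t + 3)·e^(-t). Since e^(-t) > 0, the only critical point is t = 1.
f''(1) has the same sign as -3 < 0, so this is a local maximum.
f(1) = (3)·e^(-1) ≈ 1.1036.

1.1036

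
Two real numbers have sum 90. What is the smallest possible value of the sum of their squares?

With a + b = 90, a^2 + b^2 = a^2 + (90 − a)^2.
The derivative 2a − 2(90 − a) = 4a − 180 vanishes at a = 45; second derivative 4 > 0, a minimum.
The minimum is 2·(45)^2 = 4050.

4050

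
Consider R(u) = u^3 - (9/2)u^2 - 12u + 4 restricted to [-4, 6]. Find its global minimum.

-84

R'(u) = 3u^2 - 9u - 12, which vanishes at u = -1 and u = 4.
Candidates: R(-4) = -84, R(-1) = 21/2, R(4) = -52, R(6) = -14.
The minimum over the interval is -84, attained at u = -4.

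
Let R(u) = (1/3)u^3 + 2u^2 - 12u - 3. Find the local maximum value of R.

Critical points: R'(u) = u^2 + 4u - 12 vanishes at u = -6, 2.
Since R''(u) = 2u + 4, we get R''(-6) = -8 < 0 ⇒ local maximum; R''(2) = 8 > 0 ⇒ local minimum.
Thus R has its local maximum at u = -6, with value 69.

69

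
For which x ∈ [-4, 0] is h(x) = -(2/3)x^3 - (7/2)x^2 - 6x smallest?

h'(x) = -2x^2 - 7x - 6, which vanishes at x = -2 and x = -3/2.
Evaluating at the critical points and endpoints: h(-4) = 32/3,  h(-2) = 10/3,  h(-3/2) = 27/8,  h(0) = 0.
Hence the absolute minimum is 0 at x = 0.

0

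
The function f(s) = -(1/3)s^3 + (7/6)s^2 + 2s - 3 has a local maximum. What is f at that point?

9/2

f'(s) = -s^2 + (7/3)s + 2 = 0 at s = -2/3, 3.
Second-derivative test with f''(s) = -2s + 7/3: f''(-2/3) = 11/3 > 0 ⇒ local minimum; f''(3) = -11/3 < 0 ⇒ local maximum.
Thus f has its local maximum at s = 3, with value 9/2.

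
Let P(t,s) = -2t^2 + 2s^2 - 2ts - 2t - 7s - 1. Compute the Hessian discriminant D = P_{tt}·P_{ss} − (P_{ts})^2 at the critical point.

-20

∂P/∂t = -4t - 2s - 2 = 0 and ∂P/∂s = -2t + 4s - 7 = 0, so (t, s) = (-11/10, 6/5).
The Hessian has P_{tt} = -4, P_{ss} = 4, P_{ts} = -2, giving D = -20 < 0, so the point is a saddle point.
D = (-4)·(4) − (-2)^2 = -20.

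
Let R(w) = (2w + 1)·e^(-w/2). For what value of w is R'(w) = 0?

Differentiating with the product rule gives R'(w) = (-w + 3/2)·e^(-w/2). Since e^(-w/2) > 0, the only critical point is w = 3/2.
R''(3/2) has the same sign as -1 < 0, so this is a local maximum.
R(3/2) = (4)·e^(-3/4) ≈ 1.8895.

3/2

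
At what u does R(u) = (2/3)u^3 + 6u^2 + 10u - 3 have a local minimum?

-1

R'(u) = 2u^2 + 12u + 10 = 0 at u = -5, -1.
Since R''(u) = 4u + 12, we get R''(-5) = -8 < 0 ⇒ local maximum; R''(-1) = 8 > 0 ⇒ local minimum.
The local minimum is R(-1) = -23/3.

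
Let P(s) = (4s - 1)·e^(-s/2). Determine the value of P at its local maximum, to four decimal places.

By the product rule, P'(s) = (-2s + 9/2)·e^(-s/2). Since e^(-s/2) > 0, the only critical point is s = 9/4.
P''(9/4) has the same sign as -2 < 0, so this is a local maximum.
P(9/4) = (8)·e^(-9/8) ≈ 2.5972.

2.5972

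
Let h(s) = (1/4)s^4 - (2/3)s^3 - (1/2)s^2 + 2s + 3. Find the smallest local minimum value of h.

17/12

h'(s) = s^3 - 2s^2 - s + 2. Setting h'(s) = 0 gives s ∈ {-1, 1, 2}.
h''(s) = 3s^2 - 4s - 1. h''(-1) = 6 > 0 ⇒ local minimum; h''(1) = -2 < 0 ⇒ local maximum; h''(2) = 3 > 0 ⇒ local minimum.
The smallest local minimum is h(-1) = 17/12.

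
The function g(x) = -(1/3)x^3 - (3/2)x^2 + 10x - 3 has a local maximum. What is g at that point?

25/3

g'(x) = -x^2 - 3x + 10. Setting g'(x) = 0 gives x ∈ {-5, 2}.
Since g''(x) = -2x - 3, we get g''(-5) = 7 > 0 ⇒ local minimum; g''(2) = -7 < 0 ⇒ local maximum.
The local maximum is g(2) = 25/3.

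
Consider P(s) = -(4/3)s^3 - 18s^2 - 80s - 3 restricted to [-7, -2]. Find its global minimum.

287/3

P'(s) = -4s^2 - 36s - 80, which vanishes at s = -5 and s = -4.
Evaluating at the critical points and endpoints: P(-7) = 397/3, P(-5) = 341/3, P(-4) = 343/3, P(-2) = 287/3.
Hence the absolute minimum is 287/3 at s = -2.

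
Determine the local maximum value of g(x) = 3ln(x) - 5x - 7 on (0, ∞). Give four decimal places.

g'(x) = 3/x − 5 = 0 gives x = 3/5.
g''(x) = -3/x², which is negative for x > 0, so this is a local maximum.
g(3/5) = 3·ln(3/5) - 3 - 7 ≈ -11.5325.

-11.5325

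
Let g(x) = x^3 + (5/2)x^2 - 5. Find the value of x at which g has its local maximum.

Critical points: g'(x) = 3x^2 + 5x vanishes at x = -5/3, 0.
g''(x) = 6x + 5. g''(-5/3) = -5 < 0 ⇒ local maximum; g''(0) = 5 > 0 ⇒ local minimum.
So the local maximum value is g(-5/3) = -145/54.

-5/3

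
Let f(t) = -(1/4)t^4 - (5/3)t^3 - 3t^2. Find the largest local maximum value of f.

0

f'(t) = -t^3 - 5t^2 - 6t. Setting f'(t) = 0 gives t ∈ {-3, -2, 0}.
f''(t) = -3t^2 - 10t - 6. f''(-3) = -3 < 0 ⇒ local maximum; f''(-2) = 2 > 0 ⇒ local minimum; f''(0) = -6 < 0 ⇒ local maximum.
The largest local maximum is f(0) = 0.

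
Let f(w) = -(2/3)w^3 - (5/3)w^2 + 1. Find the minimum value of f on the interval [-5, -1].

-44/81

f'(w) = -2w^2 - (10/3)w, whose only zero in [-5, -1] is w = -5/3.
Candidates: f(-5) = 128/3,  f(-5/3) = -44/81,  f(-1) = 0.
So the minimum is f(-5/3) = -44/81.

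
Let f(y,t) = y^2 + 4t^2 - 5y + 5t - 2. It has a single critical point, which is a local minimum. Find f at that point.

-157/16

∂f/∂y = 2y - 5 = 0 and ∂f/∂t = 8t + 5 = 0, so (y, t) = (5/2, -5/8).
The Hessian has f_{yy} = 2, f_{tt} = 8, f_{yt} = 0, giving D = 16 > 0 with f_{yy} > 0, so the point is a local minimum.
f(5/2, -5/8) = -157/16.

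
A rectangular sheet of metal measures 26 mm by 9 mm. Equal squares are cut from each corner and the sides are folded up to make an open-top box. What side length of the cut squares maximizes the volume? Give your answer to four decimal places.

With cut size x, the volume is V(x) = x(26 − 2x)(9 − 2x) for 0 < x < 4.5.
V'(x) = 12x^2 − 140x + 234. Setting V'(x) = 0 gives x ≈ 2.0218 (the root in (0, 4.5)).
V''(x) = 24x − 140 is negative there, so this is the maximum; V ≈ 220.0218.

2.0218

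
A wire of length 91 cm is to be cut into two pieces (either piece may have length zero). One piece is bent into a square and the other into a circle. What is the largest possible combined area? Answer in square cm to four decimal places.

Let x be the length used for the square. Square side x/4; circle radius (91−x)/(2π).
A(x) = (x/4)² + π·((91−x)/(2π))² = x²/16 + (91−x)²/(4π) for 0 ≤ x ≤ 91. A'(x) = x/8 − (91−x)/(2π) = 0 gives x = 4·91/(π+4) ≈ 50.9690.
A'' > 0, so the interior critical point is a minimum; the maximum is at an endpoint. A(0) = 658.9810 and A(91) = 517.5625, so the largest area is 658.9810.

658.9810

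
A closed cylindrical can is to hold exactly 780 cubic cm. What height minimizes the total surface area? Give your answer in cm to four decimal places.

With radius r and height h, πr²h = 780 so h = 780/(πr²), and S(r) = 2πr² + 2πrh = 2πr² + 2·780/r.
S'(r) = 4πr − 2·780/r² = 0 ⇒ r³ = 780/(2π), so r ≈ 4.9885 and h = 2r ≈ 9.9770.
S''(r) = 4π + 4·780/r³ > 0, so this is the minimum; S ≈ 469.0772.

9.9770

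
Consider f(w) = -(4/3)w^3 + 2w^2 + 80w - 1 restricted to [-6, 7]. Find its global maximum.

f'(w) = -4w^2 + 4w + 80, which vanishes at w = -4 and w = 5.
Candidates: f(-6) = -121; f(-4) = -611/3; f(5) = 847/3; f(7) = 599/3.
Hence the absolute maximum is 847/3 at w = 5.

847/3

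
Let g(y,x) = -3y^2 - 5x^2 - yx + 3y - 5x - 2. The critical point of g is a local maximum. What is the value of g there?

17/59

∂g/∂y = -6y - x + 3 = 0 and ∂g/∂x = -y - 10x - 5 = 0, so (y, x) = (35/59, -33/59).
The Hessian has g_{yy} = -6, g_{xx} = -10, g_{yx} = -1, giving D = 59 > 0 with g_{yy} < 0, so the point is a local maximum.
g(35/59, -33/59) = 17/59.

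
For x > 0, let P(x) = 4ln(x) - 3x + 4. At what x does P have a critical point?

P'(x) = 4/x − 3 = 0 gives x = 4/3.
P''(x) = -4/x², which is negative for x > 0, so this is a local maximum.
P(4/3) = 4·ln(4/3) - 4 + 4 ≈ 1.1507.

4/3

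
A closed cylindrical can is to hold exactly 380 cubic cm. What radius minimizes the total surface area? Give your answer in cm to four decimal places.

With radius r and height h, πr²h = 380 so h = 380/(πr²), and S(r) = 2πr² + 2πrh = 2πr² + 2·380/r.
S'(r) = 4πr − 2·380/r² = 0 ⇒ r³ = 380/(2π), so r ≈ 3.9253 and h = 2r ≈ 7.8505.
S''(r) = 4π + 4·380/r³ > 0, so this is the minimum; S ≈ 290.4270.

3.9253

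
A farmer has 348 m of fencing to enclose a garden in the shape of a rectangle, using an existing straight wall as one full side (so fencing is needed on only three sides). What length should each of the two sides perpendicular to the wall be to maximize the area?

Let the sides perpendicular to the wall have length x and the parallel side y, so 2x + y = 348 and the area is A = xy = x(348 − 2x).
A'(x) = 348 − 4x = 0 gives x = 87, and A''(x) = −4 < 0 confirms a maximum.
Then y = 348 − 2·87 = 174 and A = 15138.

87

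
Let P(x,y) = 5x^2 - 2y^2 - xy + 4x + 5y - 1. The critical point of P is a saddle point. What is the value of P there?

72/41

∂P/∂x = 10x - y + 4 = 0 and ∂P/∂y = -x - 4y + 5 = 0, so (x, y) = (-11/41, 54/41).
The Hessian has P_{xx} = 10, P_{yy} = -4, P_{xy} = -1, giving D = -41 < 0, so the point is a saddle point.
P(-11/41, 54/41) = 72/41.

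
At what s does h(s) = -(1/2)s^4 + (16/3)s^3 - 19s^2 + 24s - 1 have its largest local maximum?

1

h'(s) = -2s^3 + 16s^2 - 38s + 24 = 0 at s = 1, 3, 4.
Since h''(s) = -6s^2 + 32s - 38, we get h''(1) = -12 < 0 ⇒ local maximum; h''(3) = 4 > 0 ⇒ local minimum; h''(4) = -6 < 0 ⇒ local maximum.
So the largest local maximum value is h(1) = 53/6.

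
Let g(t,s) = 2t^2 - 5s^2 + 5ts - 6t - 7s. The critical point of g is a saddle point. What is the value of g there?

-292/65

∂g/∂t = 4t + 5s - 6 = 0 and ∂g/∂s = 5t - 10s - 7 = 0, so (t, s) = (19/13, 2/65).
The Hessian has g_{tt} = 4, g_{ss} = -10, g_{ts} = 5, giving D = -65 < 0, so the point is a saddle point.
g(19/13, 2/65) = -292/65.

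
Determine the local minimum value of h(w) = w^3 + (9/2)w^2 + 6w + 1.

-3/2

h'(w) = 3w^2 + 9w + 6 = 0 at w = -2, -1.
Since h''(w) = 6w + 9, we get h''(-2) = -3 < 0 ⇒ local maximum; h''(-1) = 3 > 0 ⇒ local minimum.
The local minimum is h(-1) = -3/2.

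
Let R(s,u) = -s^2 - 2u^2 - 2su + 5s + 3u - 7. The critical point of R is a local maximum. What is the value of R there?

1/4

∂R/∂s = -2s - 2u + 5 = 0 and ∂R/∂u = -2s - 4u + 3 = 0, so (s, u) = (7/2, -1).
The Hessian has R_{ss} = -2, R_{uu} = -4, R_{su} = -2, giving D = 4 > 0 with R_{ss} < 0, so the point is a local maximum.
R(7/2, -1) = 1/4.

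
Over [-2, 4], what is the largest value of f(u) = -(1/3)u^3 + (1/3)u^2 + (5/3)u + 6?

661/81

The derivative is -u^2 + (2/3)u + 5/3, which vanishes at u = -1 and u = 5/3.
Compare values at every candidate in [-2, 4]: f(-2) = 20/3,  f(-1) = 5,  f(5/3) = 661/81,  f(4) = -10/3.
The maximum over the interval is 661/81, attained at u = 5/3.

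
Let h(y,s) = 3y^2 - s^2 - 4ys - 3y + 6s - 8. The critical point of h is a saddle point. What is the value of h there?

-197/28

∂h/∂y = 6y - 4s - 3 = 0 and ∂h/∂s = -4y - 2s + 6 = 0, so (y, s) = (15/14, 6/7).
The Hessian has h_{yy} = 6, h_{ss} = -2, h_{ys} = -4, giving D = -28 < 0, so the point is a saddle point.
h(15/14, 6/7) = -197/28.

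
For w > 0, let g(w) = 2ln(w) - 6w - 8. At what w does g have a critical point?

1/3

g'(w) = 2/w − 6 = 0 gives w = 1/3.
g''(w) = -2/w², which is negative for w > 0, so this is a local maximum.
g(1/3) = 2·ln(1/3) - 2 - 8 ≈ -12.1972.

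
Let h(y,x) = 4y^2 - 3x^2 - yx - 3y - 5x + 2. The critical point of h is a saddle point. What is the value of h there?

∂h/∂y = 8y - x - 3 = 0 and ∂h/∂x = -y - 6x - 5 = 0, so (y, x) = (13/49, -43/49).
The Hessian has h_{yy} = 8, h_{xx} = -6, h_{yx} = -1, giving D = -49 < 0, so the point is a saddle point.
h(13/49, -43/49) = 186/49.

186/49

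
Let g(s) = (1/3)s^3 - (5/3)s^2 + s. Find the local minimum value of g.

g'(s) = s^2 - (10/3)s + 1 = 0 at s = 1/3, 3.
g''(s) = 2s - 10/3. g''(1/3) = -8/3 < 0 ⇒ local maximum; g''(3) = 8/3 > 0 ⇒ local minimum.
The local minimum is g(3) = -3.

-3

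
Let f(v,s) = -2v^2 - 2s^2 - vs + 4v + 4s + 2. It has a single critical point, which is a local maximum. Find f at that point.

26/5

∂f/∂v = -4v - s + 4 = 0 and ∂f/∂s = -v - 4s + 4 = 0, so (v, s) = (4/5, 4/5).
The Hessian has f_{vv} = -4, f_{ss} = -4, f_{vs} = -1, giving D = 15 > 0 with f_{vv} < 0, so the point is a local maximum.
f(4/5, 4/5) = 26/5.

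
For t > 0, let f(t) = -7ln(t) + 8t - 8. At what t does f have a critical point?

7/8

f'(t) = -7/t + 8 = 0 gives t = 7/8.
f''(t) = 7/t², which is positive for t > 0, so this is a local minimum.
f(7/8) = -7·ln(7/8) + 7 - 8 ≈ -0.0653.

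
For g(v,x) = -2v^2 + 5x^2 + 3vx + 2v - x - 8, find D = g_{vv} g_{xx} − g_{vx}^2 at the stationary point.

-49

∂g/∂v = -4v + 3x + 2 = 0 and ∂g/∂x = 3v + 10x - 1 = 0, so (v, x) = (23/49, -2/49).
The Hessian has g_{vv} = -4, g_{xx} = 10, g_{vx} = 3, giving D = -49 < 0, so the point is a saddle point.
D = (-4)·(10) − (3)^2 = -49.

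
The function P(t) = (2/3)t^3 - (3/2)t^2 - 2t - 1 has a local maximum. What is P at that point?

-11/24

P'(t) = 2t^2 - 3t - 2. Setting P'(t) = 0 gives t ∈ {-1/2, 2}.
Since P''(t) = 4t - 3, we get P''(-1/2) = -5 < 0 ⇒ local maximum; P''(2) = 5 > 0 ⇒ local minimum.
So the local maximum value is P(-1/2) = -11/24.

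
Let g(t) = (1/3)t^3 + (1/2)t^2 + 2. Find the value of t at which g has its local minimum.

0

Critical points: g'(t) = t^2 + t vanishes at t = -1, 0.
Since g''(t) = 2t + 1, we get g''(-1) = -1 < 0 ⇒ local maximum; g''(0) = 1 > 0 ⇒ local minimum.
So the local minimum value is g(0) = 2.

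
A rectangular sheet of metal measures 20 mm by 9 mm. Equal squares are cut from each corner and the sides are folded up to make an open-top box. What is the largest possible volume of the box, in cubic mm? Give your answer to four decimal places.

160.1168

With cut size x, the volume is V(x) = x(20 − 2x)(9 − 2x) for 0 < x < 4.5.
V'(x) = 12x^2 − 116x + 180. Setting V'(x) = 0 gives x ≈ 1.9418 (the root in (0, 4.5)).
V''(x) = 24x − 116 is negative there, so this is the maximum; V ≈ 160.1168.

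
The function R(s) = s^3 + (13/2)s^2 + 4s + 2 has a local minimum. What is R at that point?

73/54

R'(s) = 3s^2 + 13s + 4 = 0 at s = -4, -1/3.
R''(s) = 6s + 13. R''(-4) = -11 < 0 ⇒ local maximum; R''(-1/3) = 11 > 0 ⇒ local minimum.
Thus R has its local minimum at s = -1/3, with value 73/54.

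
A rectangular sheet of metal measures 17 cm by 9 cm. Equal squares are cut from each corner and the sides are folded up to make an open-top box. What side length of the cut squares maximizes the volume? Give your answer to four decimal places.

1.8782

With cut size x, the volume is V(x) = x(17 − 2x)(9 − 2x) for 0 < x < 4.5.
V'(x) = 12x^2 − 104x + 153. Setting V'(x) = 0 gives x ≈ 1.8782 (the root in (0, 4.5)).
V''(x) = 24x − 104 is negative there, so this is the maximum; V ≈ 130.4300.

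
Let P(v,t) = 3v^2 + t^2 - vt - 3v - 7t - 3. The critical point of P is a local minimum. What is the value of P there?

∂P/∂v = 6v - t - 3 = 0 and ∂P/∂t = -v + 2t - 7 = 0, so (v, t) = (13/11, 45/11).
The Hessian has P_{vv} = 6, P_{tt} = 2, P_{vt} = -1, giving D = 11 > 0 with P_{vv} > 0, so the point is a local minimum.
P(13/11, 45/11) = -210/11.

-210/11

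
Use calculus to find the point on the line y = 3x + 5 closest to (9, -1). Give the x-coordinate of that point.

Minimize D(x)^2 = (x - 9)^2 + (3x + 6)^2.
d/dx[D^2] = 2(x - 9) + 2·3·(3x + 6) = 0 ⇒ x = -9/10.
Then y = 23/10 and the distance is √(1089/10) ≈ 10.4355.

-9/10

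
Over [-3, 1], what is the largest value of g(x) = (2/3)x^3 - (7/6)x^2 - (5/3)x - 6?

-133/24

g'(x) = 2x^2 - (7/3)x - 5/3, whose only zero in [-3, 1] is x = -1/2.
Candidates: g(-3) = -59/2; g(-1/2) = -133/24; g(1) = -49/6.
Hence the absolute maximum is -133/24 at x = -1/2.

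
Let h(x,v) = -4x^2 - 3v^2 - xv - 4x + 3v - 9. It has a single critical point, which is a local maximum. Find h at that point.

∂h/∂x = -8x - v - 4 = 0 and ∂h/∂v = -x - 6v + 3 = 0, so (x, v) = (-27/47, 28/47).
The Hessian has h_{xx} = -8, h_{vv} = -6, h_{xv} = -1, giving D = 47 > 0 with h_{xx} < 0, so the point is a local maximum.
h(-27/47, 28/47) = -327/47.

-327/47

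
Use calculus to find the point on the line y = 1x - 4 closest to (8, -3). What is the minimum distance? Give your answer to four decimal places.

Minimize D(x)^2 = (x - 8)^2 + (x - 1)^2.
d/dx[D^2] = 2(x - 8) + 2·1·(x - 1) = 0 ⇒ x = 9/2.
Then y = 1/2 and the distance is √(49/2) ≈ 4.9497.

4.9497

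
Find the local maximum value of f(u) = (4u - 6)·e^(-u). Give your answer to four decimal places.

By the product rule, f'(u) = (-4u + 10)·e^(-u). Since e^(-u) > 0, the only critical point is u = 5/2.
f''(5/2) has the same sign as -4 < 0, so this is a local maximum.
f(5/2) = (4)·e^(-5/2) ≈ 0.3283.

0.3283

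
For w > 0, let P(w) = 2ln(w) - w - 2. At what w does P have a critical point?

2

P'(w) = 2/w − 1 = 0 gives w = 2.
P''(w) = -2/w², which is negative for w > 0, so this is a local maximum.
P(2) = 2·ln(2) - 2 - 2 ≈ -2.6137.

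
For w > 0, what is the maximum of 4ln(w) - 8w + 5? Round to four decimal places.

-1.7726

h'(w) = 4/w − 8 = 0 gives w = 1/2.
h''(w) = -4/w², which is negative for w > 0, so this is a local maximum.
h(1/2) = 4·ln(1/2) - 4 + 5 ≈ -1.7726.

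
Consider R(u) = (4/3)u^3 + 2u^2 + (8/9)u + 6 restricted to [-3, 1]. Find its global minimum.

R'(u) = 4u^2 + 4u + 8/9, which vanishes at u = -2/3 and u = -1/3.
Compare values at every candidate in [-3, 1]: R(-3) = -44/3; R(-2/3) = 478/81; R(-1/3) = 476/81; R(1) = 92/9.
The minimum over the interval is -44/3, attained at u = -3.

-44/3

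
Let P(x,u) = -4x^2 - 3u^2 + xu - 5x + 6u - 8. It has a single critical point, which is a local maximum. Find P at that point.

∂P/∂x = -8x + u - 5 = 0 and ∂P/∂u = x - 6u + 6 = 0, so (x, u) = (-24/47, 43/47).
The Hessian has P_{xx} = -8, P_{uu} = -6, P_{xu} = 1, giving D = 47 > 0 with P_{xx} < 0, so the point is a local maximum.
P(-24/47, 43/47) = -187/47.

-187/47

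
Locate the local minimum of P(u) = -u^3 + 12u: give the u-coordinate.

P'(u) = -3u^2 + 12 = 0 at u = -2, 2.
Second-derivative test with P''(u) = -6u: P''(-2) = 12 > 0 ⇒ local minimum; P''(2) = -12 < 0 ⇒ local maximum.
Thus P has its local minimum at u = -2, with value -16.

-2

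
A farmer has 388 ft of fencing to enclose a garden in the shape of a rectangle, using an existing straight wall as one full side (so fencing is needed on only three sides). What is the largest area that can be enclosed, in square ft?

Let the sides perpendicular to the wall have length x and the parallel side y, so 2x + y = 388 and the area is A = xy = x(388 − 2x).
A'(x) = 388 − 4x = 0 gives x = 97, and A''(x) = −4 < 0 confirms a maximum.
Then y = 388 − 2·97 = 194 and A = 18818.

18818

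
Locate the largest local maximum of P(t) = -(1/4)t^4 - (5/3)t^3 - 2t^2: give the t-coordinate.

P'(t) = -t^3 - 5t^2 - 4t. Setting P'(t) = 0 gives t ∈ {-4, -1, 0}.
P''(t) = -3t^2 - 10t - 4. P''(-4) = -12 < 0 ⇒ local maximum; P''(-1) = 3 > 0 ⇒ local minimum; P''(0) = -4 < 0 ⇒ local maximum.
So the largest local maximum value is P(-4) = 32/3.

-4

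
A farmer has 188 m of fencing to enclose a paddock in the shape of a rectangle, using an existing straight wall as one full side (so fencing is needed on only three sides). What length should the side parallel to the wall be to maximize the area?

94

Let the sides perpendicular to the wall have length x and the parallel side y, so 2x + y = 188 and the area is A = xy = x(188 − 2x).
A'(x) = 188 − 4x = 0 gives x = 47, and A''(x) = −4 < 0 confirms a maximum.
Then y = 188 − 2·47 = 94 and A = 4418.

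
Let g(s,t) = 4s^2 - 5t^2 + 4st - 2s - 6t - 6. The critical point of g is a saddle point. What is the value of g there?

∂g/∂s = 8s + 4t - 2 = 0 and ∂g/∂t = 4s - 10t - 6 = 0, so (s, t) = (11/24, -5/12).
The Hessian has g_{ss} = 8, g_{tt} = -10, g_{st} = 4, giving D = -96 < 0, so the point is a saddle point.
g(11/24, -5/12) = -125/24.

-125/24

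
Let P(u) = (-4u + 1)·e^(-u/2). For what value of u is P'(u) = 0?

By the product rule, P'(u) = (2u - 9/2)·e^(-u/2). Since e^(-u/2) > 0, the only critical point is u = 9/4.
P''(9/4) has the same sign as 2 > 0, so this is a local minimum.
P(9/4) = (-8)·e^(-9/8) ≈ -2.5972.

9/4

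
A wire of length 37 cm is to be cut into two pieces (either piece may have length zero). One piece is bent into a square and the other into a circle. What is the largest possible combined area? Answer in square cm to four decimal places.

108.9416

Let x be the length used for the square. Square side x/4; circle radius (37−x)/(2π).
A(x) = (x/4)² + π·((37−x)/(2π))² = x²/16 + (37−x)²/(4π) for 0 ≤ x ≤ 37. A'(x) = x/8 − (37−x)/(2π) = 0 gives x = 4·37/(π+4) ≈ 20.7237.
A'' > 0, so the interior critical point is a minimum; the maximum is at an endpoint. A(0) = 108.9416 and A(37) = 85.5625, so the largest area is 108.9416.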